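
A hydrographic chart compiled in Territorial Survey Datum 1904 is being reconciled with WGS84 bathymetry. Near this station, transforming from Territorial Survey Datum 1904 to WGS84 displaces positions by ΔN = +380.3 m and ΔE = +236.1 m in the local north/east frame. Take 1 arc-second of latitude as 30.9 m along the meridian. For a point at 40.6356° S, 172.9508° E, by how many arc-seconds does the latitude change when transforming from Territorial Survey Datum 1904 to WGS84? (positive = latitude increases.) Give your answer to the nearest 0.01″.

Δφ = 12.31″

1″ of latitude = 30.90 m, so Δφ = 380.3 / 30.90 = 12.307″.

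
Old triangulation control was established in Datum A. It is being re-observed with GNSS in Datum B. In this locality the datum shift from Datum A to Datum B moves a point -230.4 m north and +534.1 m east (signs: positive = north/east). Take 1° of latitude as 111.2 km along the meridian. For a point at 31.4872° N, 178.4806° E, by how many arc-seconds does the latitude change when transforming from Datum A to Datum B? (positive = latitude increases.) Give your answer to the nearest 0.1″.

1° of latitude = 111.2 km, so Δφ = -230.4 / 111200 = -0.0020719° = -7.459″.

Δφ = -7.5″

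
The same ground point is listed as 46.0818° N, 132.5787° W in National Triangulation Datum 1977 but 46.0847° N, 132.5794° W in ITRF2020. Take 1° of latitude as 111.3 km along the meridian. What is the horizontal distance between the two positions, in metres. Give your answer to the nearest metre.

327 m

Δφ = 46.0847° − 46.0818° = +0.0029°; Δλ = -132.5794° − -132.5787° = -0.0007°.
ΔN = Δφ × 111300 = 322.8 m; ΔE = Δλ × 111300 × cos(46.0818°) = -0.0007 × 111300 × 0.693631 = -54.0 m.
Distance = √(ΔE² + ΔN²) = √((-54.0)² + 322.8²) = 327.3 m.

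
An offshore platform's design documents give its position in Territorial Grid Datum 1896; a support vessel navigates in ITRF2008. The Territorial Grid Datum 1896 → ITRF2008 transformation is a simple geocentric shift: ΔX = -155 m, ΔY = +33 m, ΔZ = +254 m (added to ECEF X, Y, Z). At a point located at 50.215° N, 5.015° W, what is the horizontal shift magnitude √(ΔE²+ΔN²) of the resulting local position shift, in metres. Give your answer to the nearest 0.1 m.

284.1 m

At φ = 50.215°, λ = -5.015°: sin φ = 0.768451, cos φ = 0.639909, sin λ = -0.087417, cos λ = 0.996172.
ΔE = −sin λ·ΔX + cos λ·ΔY = −(-0.087417)·(-155) + (0.996172)·(33) = 19.32 m.
ΔN = −sin φ cos λ·ΔX − sin φ sin λ·ΔY + cos φ·ΔZ = −(0.768451)(0.996172)(-155) − (0.768451)(-0.087417)(33) + (0.639909)(254) = 283.41 m.
Horizontal magnitude = √(ΔE² + ΔN²) = √(19.32² + 283.41²) = 284.07 m.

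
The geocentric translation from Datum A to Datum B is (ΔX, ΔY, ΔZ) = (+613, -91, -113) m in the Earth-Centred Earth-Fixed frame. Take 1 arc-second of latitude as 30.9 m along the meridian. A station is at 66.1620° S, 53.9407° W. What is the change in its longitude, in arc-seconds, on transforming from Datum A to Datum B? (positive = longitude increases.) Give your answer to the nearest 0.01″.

sin φ = -0.914692, cos φ = 0.404152, sin λ = -0.808408, cos λ = 0.588622.
East component: ΔE = −sin λ·ΔX + cos λ·ΔY = −(-0.808408)(613) + (0.588622)(-91) = 441.99 m.
1° of latitude spans 3600 × 30.90 = 111240 m; at latitude φ, 1° of longitude spans that × cos φ = 44957.9 m, so Δλ = 441.99 / 44957.9 × 3600 = 35.392″.

Δλ = 35.39″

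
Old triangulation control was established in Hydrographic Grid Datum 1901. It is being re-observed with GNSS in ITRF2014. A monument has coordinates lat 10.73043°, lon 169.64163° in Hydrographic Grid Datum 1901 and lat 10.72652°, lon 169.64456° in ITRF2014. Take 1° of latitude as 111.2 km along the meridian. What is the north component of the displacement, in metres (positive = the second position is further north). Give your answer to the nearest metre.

ΔN = -435 m

Δφ = 10.72652° − 10.73043° = -0.00391°; Δλ = 169.64456° − 169.64163° = +0.00293°.
ΔN = Δφ × 111200 = -434.8 m; ΔE = Δλ × 111200 × cos(10.73043°) = +0.00293 × 111200 × 0.982514 = 320.1 m.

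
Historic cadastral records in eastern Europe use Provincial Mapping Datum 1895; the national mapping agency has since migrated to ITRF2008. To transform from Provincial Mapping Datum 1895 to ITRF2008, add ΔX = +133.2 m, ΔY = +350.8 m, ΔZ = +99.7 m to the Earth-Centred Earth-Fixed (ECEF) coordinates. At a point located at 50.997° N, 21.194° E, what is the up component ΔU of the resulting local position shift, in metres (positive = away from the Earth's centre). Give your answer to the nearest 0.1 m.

At φ = 50.997°, λ = 21.194°: sin φ = 0.777113, cos φ = 0.629361, sin λ = 0.361527, cos λ = 0.932362.
ΔU = cos φ cos λ·ΔX + cos φ sin λ·ΔY + sin φ·ΔZ = (0.629361)(0.932362)(133.2) + (0.629361)(0.361527)(350.8) + (0.777113)(99.7) = 235.46 m.

ΔU = 235.5 m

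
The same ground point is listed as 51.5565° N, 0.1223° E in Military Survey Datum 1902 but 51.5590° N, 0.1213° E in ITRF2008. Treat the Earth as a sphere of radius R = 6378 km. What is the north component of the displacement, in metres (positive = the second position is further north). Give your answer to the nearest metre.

Δφ = 51.5590° − 51.5565° = +0.0025°; Δλ = 0.1213° − 0.1223° = -0.0010°.
1° along a meridian = πR/180 = 111317 m.
ΔN = Δφ × 111317 = 278.3 m; ΔE = Δλ × 111317 × cos(51.5565°) = -0.0010 × 111317 × 0.621743 = -69.2 m.

ΔN = 278 m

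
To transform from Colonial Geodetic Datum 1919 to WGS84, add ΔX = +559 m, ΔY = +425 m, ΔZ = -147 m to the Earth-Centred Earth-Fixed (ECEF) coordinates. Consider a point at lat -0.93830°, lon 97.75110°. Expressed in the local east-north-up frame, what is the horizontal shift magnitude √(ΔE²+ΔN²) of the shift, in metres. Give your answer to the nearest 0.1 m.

627.3 m

At φ = -0.93830°, λ = 97.75110°: sin φ = -0.016376, cos φ = 0.999866, sin λ = 0.990863, cos λ = -0.134870.
ΔE = −sin λ·ΔX + cos λ·ΔY = −(0.990863)·(559) + (-0.134870)·(425) = -611.21 m.
ΔN = −sin φ cos λ·ΔX − sin φ sin λ·ΔY + cos φ·ΔZ = −(-0.016376)(-0.134870)(559) − (-0.016376)(0.990863)(425) + (0.999866)(-147) = -141.32 m.
Horizontal magnitude = √(ΔE² + ΔN²) = √((-611.21)² + (-141.32)²) = 627.34 m.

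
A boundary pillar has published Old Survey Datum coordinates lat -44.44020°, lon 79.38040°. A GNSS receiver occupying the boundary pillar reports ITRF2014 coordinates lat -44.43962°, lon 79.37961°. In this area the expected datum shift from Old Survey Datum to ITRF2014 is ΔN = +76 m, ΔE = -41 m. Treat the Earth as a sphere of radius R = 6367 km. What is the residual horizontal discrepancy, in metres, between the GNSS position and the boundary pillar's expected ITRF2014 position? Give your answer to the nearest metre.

25 m

Observed coordinate differences: Δφ = +0.00058°, Δλ = -0.00079°.
Converting to metres (1° lat = 111125 m, cos φ = 0.713982): observed ΔN = 64.5 m, observed ΔE = -62.7 m.
Subtracting the expected shift leaves a residual of 64.5 − (76) = -11.5 m north and -62.7 − (-41) = -21.7 m east.
Residual distance = √((-11.5)² + (-21.7)²) = 24.6 m.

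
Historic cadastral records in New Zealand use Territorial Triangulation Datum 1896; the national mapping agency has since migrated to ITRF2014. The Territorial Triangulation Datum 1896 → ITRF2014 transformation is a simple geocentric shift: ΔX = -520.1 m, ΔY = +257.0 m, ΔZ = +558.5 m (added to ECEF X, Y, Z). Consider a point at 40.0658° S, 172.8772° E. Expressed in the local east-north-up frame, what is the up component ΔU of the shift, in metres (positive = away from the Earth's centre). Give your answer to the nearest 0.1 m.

At φ = -40.0658°, λ = 172.8772°: sin φ = -0.643667, cos φ = 0.765306, sin λ = 0.123996, cos λ = -0.992283.
ΔU = cos φ cos λ·ΔX + cos φ sin λ·ΔY + sin φ·ΔZ = (0.765306)(-0.992283)(-520.1) + (0.765306)(0.123996)(257.0) + (-0.643667)(558.5) = 59.86 m.

ΔU = 59.9 m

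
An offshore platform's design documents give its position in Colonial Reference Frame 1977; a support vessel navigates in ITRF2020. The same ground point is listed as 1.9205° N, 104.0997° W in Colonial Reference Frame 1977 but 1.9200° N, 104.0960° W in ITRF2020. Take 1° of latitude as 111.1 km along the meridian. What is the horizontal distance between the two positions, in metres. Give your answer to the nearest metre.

415 m

Δφ = 1.9200° − 1.9205° = -0.0005°; Δλ = -104.0960° − -104.0997° = +0.0037°.
ΔN = Δφ × 111100 = -55.6 m; ΔE = Δλ × 111100 × cos(1.9205°) = +0.0037 × 111100 × 0.999438 = 410.8 m.
Distance = √(ΔE² + ΔN²) = √(410.8² + (-55.6)²) = 414.6 m.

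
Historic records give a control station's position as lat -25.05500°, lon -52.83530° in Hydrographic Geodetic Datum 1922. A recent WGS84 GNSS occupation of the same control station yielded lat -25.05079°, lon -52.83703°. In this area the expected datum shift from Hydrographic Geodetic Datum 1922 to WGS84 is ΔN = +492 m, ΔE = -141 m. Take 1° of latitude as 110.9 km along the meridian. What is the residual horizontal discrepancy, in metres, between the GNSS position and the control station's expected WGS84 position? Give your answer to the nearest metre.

41 m

Observed coordinate differences: Δφ = +0.00421°, Δλ = -0.00173°.
Converting to metres (1° lat = 110900 m, cos φ = 0.905902): observed ΔN = 466.9 m, observed ΔE = -173.8 m.
Subtracting the expected shift leaves a residual of 466.9 − (492) = -25.1 m north and -173.8 − (-141) = -32.8 m east.
Residual distance = √((-25.1)² + (-32.8)²) = 41.3 m.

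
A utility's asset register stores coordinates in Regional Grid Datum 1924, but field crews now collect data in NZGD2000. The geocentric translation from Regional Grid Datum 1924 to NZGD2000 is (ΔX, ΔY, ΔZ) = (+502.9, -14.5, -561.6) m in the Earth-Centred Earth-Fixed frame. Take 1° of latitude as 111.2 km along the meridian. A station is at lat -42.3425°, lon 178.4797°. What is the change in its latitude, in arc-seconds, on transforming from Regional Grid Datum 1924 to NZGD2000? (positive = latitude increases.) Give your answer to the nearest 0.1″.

sin φ = -0.673561, cos φ = 0.739132, sin λ = 0.026531, cos λ = -0.999648.
North component: ΔN = −sin φ cos λ·ΔX − sin φ sin λ·ΔY + cos φ·ΔZ = −(-0.673561)(-0.999648)(502.9) − (-0.673561)(0.026531)(-14.5) + (0.739132)(-561.6) = -753.97 m.
1° of latitude spans 111200 m, so Δφ = -753.97 / 111200 × 3600 = -24.409″.

Δφ = -24.4″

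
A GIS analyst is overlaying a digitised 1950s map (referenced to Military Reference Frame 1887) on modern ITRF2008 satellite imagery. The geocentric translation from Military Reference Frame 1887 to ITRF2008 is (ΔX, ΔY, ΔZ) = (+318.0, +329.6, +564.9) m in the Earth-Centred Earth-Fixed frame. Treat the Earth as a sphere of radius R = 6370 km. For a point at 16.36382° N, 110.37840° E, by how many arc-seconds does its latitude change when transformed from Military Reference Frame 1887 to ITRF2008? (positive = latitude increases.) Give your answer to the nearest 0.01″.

Δφ = 15.74″

sin φ = 0.281736, cos φ = 0.959492, sin λ = 0.937413, cos λ = -0.348219.
North component: ΔN = −sin φ cos λ·ΔX − sin φ sin λ·ΔY + cos φ·ΔZ = −(0.281736)(-0.348219)(318.0) − (0.281736)(0.937413)(329.6) + (0.959492)(564.9) = 486.17 m.
1° of latitude spans πR/180 = 111177 m, so Δφ = 486.17 / 111177 × 3600 = 15.742″.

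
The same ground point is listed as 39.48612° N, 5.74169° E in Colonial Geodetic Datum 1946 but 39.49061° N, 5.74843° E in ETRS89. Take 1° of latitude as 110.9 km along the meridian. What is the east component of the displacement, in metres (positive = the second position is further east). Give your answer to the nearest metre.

ΔE = 577 m

Δφ = 39.49061° − 39.48612° = +0.00449°; Δλ = 5.74843° − 5.74169° = +0.00674°.
ΔN = Δφ × 110900 = 497.9 m; ΔE = Δλ × 110900 × cos(39.48612°) = +0.00674 × 110900 × 0.771779 = 576.9 m.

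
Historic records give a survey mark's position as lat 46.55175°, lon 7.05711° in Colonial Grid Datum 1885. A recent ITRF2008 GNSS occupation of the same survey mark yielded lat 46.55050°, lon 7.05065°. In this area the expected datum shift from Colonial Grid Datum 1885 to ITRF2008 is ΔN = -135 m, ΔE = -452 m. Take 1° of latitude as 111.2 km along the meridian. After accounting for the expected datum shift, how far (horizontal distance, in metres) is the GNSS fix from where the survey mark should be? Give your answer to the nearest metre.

Observed coordinate differences: Δφ = -0.00125°, Δλ = -0.00646°.
Converting to metres (1° lat = 111200 m, cos φ = 0.687699): observed ΔN = -139.0 m, observed ΔE = -494.0 m.
Subtracting the expected shift leaves a residual of -139.0 − (-135) = -4.0 m north and -494.0 − (-452) = -42.0 m east.
Residual distance = √((-4.0)² + (-42.0)²) = 42.2 m.

42 m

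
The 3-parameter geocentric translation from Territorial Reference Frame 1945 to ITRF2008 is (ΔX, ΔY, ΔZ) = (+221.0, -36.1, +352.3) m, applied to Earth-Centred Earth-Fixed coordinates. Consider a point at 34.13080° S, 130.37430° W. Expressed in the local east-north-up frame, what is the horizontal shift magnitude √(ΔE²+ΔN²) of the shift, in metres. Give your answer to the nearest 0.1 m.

296.9 m

The local east axis at (φ, λ) is (−sin λ, cos λ, 0), so ΔE = −sin(-130.37430°)·221.0 + cos(-130.37430°)·(-36.1) = 191.75 m.
The local north axis is (−sin φ cos λ, −sin φ sin λ, cos φ), giving ΔN = -80.324 + 15.431 + 291.619 = 226.73 m.
Horizontal magnitude = √(ΔE² + ΔN²) = √(191.75² + 226.73²) = 296.94 m.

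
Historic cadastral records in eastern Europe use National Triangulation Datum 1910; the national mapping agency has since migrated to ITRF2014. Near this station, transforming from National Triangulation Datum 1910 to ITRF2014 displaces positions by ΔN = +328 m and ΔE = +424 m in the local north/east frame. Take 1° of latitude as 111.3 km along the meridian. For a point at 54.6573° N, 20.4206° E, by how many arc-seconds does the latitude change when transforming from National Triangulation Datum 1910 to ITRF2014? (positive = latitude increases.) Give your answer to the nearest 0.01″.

Δφ = 10.61″

1° of latitude = 111.3 km, so Δφ = 328.0 / 111300 = 0.0029470° = 10.609″.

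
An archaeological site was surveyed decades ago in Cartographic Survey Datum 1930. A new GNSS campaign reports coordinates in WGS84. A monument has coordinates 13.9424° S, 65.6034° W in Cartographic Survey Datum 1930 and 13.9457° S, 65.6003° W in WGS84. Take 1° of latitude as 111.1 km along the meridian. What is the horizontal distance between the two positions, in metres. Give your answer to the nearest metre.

Δφ = -13.9457° − -13.9424° = -0.0033°; Δλ = -65.6003° − -65.6034° = +0.0031°.
ΔN = Δφ × 111100 = -366.6 m; ΔE = Δλ × 111100 × cos(-13.9424°) = +0.0031 × 111100 × 0.970538 = 334.3 m.
Distance = √(ΔE² + ΔN²) = √(334.3² + (-366.6)²) = 496.1 m.

496 m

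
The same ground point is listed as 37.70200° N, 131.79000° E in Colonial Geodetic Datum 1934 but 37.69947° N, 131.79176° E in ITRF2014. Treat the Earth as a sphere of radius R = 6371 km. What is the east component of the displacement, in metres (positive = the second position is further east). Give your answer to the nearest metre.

ΔE = 155 m

Δφ = 37.69947° − 37.70200° = -0.00253°; Δλ = 131.79176° − 131.79000° = +0.00176°.
1° along a meridian = πR/180 = 111195 m.
ΔN = Δφ × 111195 = -281.3 m; ΔE = Δλ × 111195 × cos(37.70200°) = +0.00176 × 111195 × 0.791202 = 154.8 m.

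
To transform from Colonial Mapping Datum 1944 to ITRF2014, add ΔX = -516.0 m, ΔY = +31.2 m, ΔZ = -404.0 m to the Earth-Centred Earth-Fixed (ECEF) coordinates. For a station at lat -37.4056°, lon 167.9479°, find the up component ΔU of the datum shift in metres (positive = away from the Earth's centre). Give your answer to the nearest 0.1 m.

The local up (radial) axis is (cos φ cos λ, cos φ sin λ, sin φ), giving ΔU = 400.853 + 5.175 + 245.411 = 651.44 m.

ΔU = 651.4 m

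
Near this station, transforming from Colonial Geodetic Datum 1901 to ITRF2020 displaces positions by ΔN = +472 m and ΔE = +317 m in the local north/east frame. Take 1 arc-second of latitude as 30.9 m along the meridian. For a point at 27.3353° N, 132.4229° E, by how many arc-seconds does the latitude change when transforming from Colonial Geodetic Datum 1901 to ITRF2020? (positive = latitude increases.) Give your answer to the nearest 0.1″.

1″ of latitude = 30.90 m, so Δφ = 472.0 / 30.90 = 15.275″.

Δφ = 15.3″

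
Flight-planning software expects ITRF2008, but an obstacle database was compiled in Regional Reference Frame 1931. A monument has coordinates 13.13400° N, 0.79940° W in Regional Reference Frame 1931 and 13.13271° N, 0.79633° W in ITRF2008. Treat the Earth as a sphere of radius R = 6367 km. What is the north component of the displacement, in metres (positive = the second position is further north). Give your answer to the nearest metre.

Δφ = 13.13271° − 13.13400° = -0.00129°; Δλ = -0.79633° − -0.79940° = +0.00307°.
1° along a meridian = πR/180 = 111125 m.
ΔN = Δφ × 111125 = -143.4 m; ΔE = Δλ × 111125 × cos(13.13400°) = +0.00307 × 111125 × 0.973841 = 332.2 m.

ΔN = -143 m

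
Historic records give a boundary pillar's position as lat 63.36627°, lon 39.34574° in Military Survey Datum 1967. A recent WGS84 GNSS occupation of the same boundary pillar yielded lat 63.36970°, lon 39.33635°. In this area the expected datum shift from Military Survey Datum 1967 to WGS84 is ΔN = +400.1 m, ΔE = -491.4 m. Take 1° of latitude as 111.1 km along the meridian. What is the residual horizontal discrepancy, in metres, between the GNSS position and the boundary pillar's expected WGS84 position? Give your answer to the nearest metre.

Observed coordinate differences: Δφ = +0.00343°, Δλ = -0.00939°.
Converting to metres (1° lat = 111100 m, cos φ = 0.448285): observed ΔN = 381.1 m, observed ΔE = -467.7 m.
Subtracting the expected shift leaves a residual of 381.1 − (400.1) = -19.0 m north and -467.7 − (-491.4) = 23.7 m east.
Residual distance = √((-19.0)² + 23.7²) = 30.4 m.

30 m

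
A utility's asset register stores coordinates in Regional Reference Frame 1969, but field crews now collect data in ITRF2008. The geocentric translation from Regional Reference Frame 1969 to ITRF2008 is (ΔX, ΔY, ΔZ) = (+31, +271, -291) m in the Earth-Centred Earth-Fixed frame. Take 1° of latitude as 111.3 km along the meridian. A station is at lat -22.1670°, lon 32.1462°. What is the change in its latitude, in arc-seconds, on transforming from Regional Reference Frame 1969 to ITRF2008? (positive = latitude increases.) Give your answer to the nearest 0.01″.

Δφ = -6.64″

sin φ = -0.377307, cos φ = 0.926088, sin λ = 0.532081, cos λ = 0.846693.
North component: ΔN = −sin φ cos λ·ΔX − sin φ sin λ·ΔY + cos φ·ΔZ = −(-0.377307)(0.846693)(31) − (-0.377307)(0.532081)(271) + (0.926088)(-291) = -205.18 m.
1° of latitude spans 111300 m, so Δφ = -205.18 / 111300 × 3600 = -6.637″.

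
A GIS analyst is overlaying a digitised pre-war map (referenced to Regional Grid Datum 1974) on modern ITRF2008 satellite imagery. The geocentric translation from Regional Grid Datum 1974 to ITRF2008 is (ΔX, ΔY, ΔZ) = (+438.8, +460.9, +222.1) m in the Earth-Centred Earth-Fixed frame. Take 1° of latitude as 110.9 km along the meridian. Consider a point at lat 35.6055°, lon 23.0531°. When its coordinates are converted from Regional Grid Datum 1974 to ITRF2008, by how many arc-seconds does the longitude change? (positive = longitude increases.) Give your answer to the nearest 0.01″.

Δλ = 10.07″

sin φ = 0.582201, cos φ = 0.813045, sin λ = 0.391584, cos λ = 0.920142.
East component: ΔE = −sin λ·ΔX + cos λ·ΔY = −(0.391584)(438.8) + (0.920142)(460.9) = 252.27 m.
1° of latitude spans 110900 m; at latitude φ, 1° of longitude spans that × cos φ = 90166.7 m, so Δλ = 252.27 / 90166.7 × 3600 = 10.072″.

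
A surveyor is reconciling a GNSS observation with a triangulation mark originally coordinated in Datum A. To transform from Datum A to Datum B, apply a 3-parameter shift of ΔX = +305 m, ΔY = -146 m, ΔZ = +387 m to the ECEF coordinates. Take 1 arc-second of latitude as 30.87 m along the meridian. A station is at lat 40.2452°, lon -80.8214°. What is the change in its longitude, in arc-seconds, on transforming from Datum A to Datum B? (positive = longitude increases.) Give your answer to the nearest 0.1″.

Δλ = 11.8″

sin φ = 0.646060, cos φ = 0.763287, sin λ = -0.987196, cos λ = 0.159512.
East component: ΔE = −sin λ·ΔX + cos λ·ΔY = −(-0.987196)(305) + (0.159512)(-146) = 277.81 m.
1° of latitude spans 3600 × 30.87 = 111132 m; at latitude φ, 1° of longitude spans that × cos φ = 84825.6 m, so Δλ = 277.81 / 84825.6 × 3600 = 11.790″.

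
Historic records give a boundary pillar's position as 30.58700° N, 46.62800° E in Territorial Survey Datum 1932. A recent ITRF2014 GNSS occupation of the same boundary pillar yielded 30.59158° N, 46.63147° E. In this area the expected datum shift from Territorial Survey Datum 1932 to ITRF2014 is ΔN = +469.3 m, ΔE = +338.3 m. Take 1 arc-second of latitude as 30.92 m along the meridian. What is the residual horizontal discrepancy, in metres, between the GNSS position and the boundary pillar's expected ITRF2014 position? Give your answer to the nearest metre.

41 m

Observed coordinate differences: Δφ = +0.00458°, Δλ = +0.00347°.
Converting to metres (1° lat = 111312 m, cos φ = 0.860858): observed ΔN = 509.8 m, observed ΔE = 332.5 m.
Subtracting the expected shift leaves a residual of 509.8 − (469.3) = 40.5 m north and 332.5 − (338.3) = -5.8 m east.
Residual distance = √(40.5² + (-5.8)²) = 40.9 m.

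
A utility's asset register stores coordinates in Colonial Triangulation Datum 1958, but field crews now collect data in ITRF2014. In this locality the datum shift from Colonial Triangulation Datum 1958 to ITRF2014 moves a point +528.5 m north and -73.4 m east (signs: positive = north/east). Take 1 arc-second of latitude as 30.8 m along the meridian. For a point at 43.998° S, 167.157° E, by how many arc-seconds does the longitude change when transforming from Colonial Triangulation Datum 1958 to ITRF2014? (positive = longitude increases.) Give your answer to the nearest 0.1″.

Δλ = -3.3″

At latitude -43.998°, cos φ = 0.719364.
1″ of longitude at this latitude = 30.80 × cos φ = 22.1564 m, so Δλ = -73.4 / 22.1564 = -3.313″.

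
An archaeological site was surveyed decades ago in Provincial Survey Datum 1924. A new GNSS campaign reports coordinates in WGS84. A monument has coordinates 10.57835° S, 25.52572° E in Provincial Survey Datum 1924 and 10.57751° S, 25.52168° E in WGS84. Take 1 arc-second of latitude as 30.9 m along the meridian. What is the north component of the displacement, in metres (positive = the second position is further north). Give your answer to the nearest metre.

ΔN = 93 m

Δφ = -10.57751° − -10.57835° = +0.00084°; Δλ = 25.52168° − 25.52572° = -0.00404°.
1° of latitude = 3600 × 30.90 = 111240 m.
ΔN = Δφ × 111240 = 93.4 m; ΔE = Δλ × 111240 × cos(-10.57835°) = -0.00404 × 111240 × 0.983005 = -441.8 m.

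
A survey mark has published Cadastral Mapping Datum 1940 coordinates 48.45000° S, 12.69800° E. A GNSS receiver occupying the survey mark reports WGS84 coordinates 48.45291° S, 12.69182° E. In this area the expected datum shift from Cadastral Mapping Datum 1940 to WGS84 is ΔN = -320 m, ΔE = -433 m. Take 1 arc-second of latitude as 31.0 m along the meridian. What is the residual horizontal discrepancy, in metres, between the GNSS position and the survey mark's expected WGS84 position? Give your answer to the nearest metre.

25 m

Observed coordinate differences: Δφ = -0.00291°, Δλ = -0.00618°.
Converting to metres (1° lat = 111600 m, cos φ = 0.663273): observed ΔN = -324.8 m, observed ΔE = -457.5 m.
Subtracting the expected shift leaves a residual of -324.8 − (-320) = -4.8 m north and -457.5 − (-433) = -24.5 m east.
Residual distance = √((-4.8)² + (-24.5)²) = 24.9 m.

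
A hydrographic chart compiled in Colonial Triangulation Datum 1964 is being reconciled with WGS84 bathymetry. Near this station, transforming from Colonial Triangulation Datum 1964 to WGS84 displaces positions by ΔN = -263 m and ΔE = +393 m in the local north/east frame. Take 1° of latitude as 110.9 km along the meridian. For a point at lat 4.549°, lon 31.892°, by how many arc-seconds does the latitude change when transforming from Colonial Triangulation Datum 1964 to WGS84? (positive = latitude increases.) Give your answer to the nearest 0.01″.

1° of latitude = 110.9 km, so Δφ = -263.0 / 110900 = -0.0023715° = -8.537″.

Δφ = -8.54″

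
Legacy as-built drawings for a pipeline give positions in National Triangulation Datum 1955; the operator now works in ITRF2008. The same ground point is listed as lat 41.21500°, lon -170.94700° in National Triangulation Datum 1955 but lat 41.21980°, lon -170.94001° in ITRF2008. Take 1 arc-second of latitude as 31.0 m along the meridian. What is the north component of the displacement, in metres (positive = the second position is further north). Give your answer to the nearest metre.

ΔN = 536 m

Δφ = 41.21980° − 41.21500° = +0.00480°; Δλ = -170.94001° − -170.94700° = +0.00699°.
1° of latitude = 3600 × 31.00 = 111600 m.
ΔN = Δφ × 111600 = 535.7 m; ΔE = Δλ × 111600 × cos(41.21500°) = +0.00699 × 111600 × 0.752242 = 586.8 m.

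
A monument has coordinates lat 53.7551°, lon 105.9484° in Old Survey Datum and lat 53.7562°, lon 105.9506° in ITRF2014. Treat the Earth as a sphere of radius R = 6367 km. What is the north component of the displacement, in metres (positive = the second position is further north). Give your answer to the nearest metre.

Δφ = 53.7562° − 53.7551° = +0.0011°; Δλ = 105.9506° − 105.9484° = +0.0022°.
1° along a meridian = πR/180 = 111125 m.
ΔN = Δφ × 111125 = 122.2 m; ΔE = Δλ × 111125 × cos(53.7551°) = +0.0022 × 111125 × 0.591238 = 144.5 m.

ΔN = 122 m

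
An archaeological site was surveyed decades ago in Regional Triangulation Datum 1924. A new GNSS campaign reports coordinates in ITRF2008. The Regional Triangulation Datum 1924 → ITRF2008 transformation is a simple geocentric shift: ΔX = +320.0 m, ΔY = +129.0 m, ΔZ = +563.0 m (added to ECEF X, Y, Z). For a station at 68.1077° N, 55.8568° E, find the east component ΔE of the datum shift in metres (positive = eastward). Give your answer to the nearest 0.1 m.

At φ = 68.1077°, λ = 55.8568°: sin φ = 0.927886, cos φ = 0.372863, sin λ = 0.827637, cos λ = 0.561263.
ΔE = −sin λ·ΔX + cos λ·ΔY = −(0.827637)·(320.0) + (0.561263)·(129.0) = -192.44 m.

ΔE = -192.4 m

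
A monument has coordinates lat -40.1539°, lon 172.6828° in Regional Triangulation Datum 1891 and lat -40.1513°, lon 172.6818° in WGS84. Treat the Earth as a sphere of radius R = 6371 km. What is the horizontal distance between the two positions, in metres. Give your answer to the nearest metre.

Δφ = -40.1513° − -40.1539° = +0.0026°; Δλ = 172.6818° − 172.6828° = -0.0010°.
1° along a meridian = πR/180 = 111195 m.
ΔN = Δφ × 111195 = 289.1 m; ΔE = Δλ × 111195 × cos(-40.1539°) = -0.0010 × 111195 × 0.764315 = -85.0 m.
Distance = √(ΔE² + ΔN²) = √((-85.0)² + 289.1²) = 301.3 m.

301 m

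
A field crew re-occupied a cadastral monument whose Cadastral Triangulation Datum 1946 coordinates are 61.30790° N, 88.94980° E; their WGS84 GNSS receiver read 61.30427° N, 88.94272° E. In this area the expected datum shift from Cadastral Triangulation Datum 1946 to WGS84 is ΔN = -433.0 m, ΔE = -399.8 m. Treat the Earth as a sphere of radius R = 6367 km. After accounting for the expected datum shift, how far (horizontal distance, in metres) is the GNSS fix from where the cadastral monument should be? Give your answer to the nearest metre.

Observed coordinate differences: Δφ = -0.00363°, Δλ = -0.00708°.
Converting to metres (1° lat = 111125 m, cos φ = 0.480103): observed ΔN = -403.4 m, observed ΔE = -377.7 m.
Subtracting the expected shift leaves a residual of -403.4 − (-433.0) = 29.6 m north and -377.7 − (-399.8) = 22.1 m east.
Residual distance = √(29.6² + 22.1²) = 36.9 m.

37 m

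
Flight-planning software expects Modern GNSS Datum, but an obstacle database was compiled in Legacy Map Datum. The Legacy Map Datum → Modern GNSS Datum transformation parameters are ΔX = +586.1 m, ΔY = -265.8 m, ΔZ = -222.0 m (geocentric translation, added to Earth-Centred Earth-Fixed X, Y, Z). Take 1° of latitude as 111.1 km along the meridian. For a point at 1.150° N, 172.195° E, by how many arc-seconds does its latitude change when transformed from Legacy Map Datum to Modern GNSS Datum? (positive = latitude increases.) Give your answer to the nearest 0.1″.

Δφ = -6.8″

sin φ = 0.020070, cos φ = 0.999799, sin λ = 0.135802, cos λ = -0.990736.
North component: ΔN = −sin φ cos λ·ΔX − sin φ sin λ·ΔY + cos φ·ΔZ = −(0.020070)(-0.990736)(586.1) − (0.020070)(0.135802)(-265.8) + (0.999799)(-222.0) = -209.58 m.
1° of latitude spans 111100 m, so Δφ = -209.58 / 111100 × 3600 = -6.791″.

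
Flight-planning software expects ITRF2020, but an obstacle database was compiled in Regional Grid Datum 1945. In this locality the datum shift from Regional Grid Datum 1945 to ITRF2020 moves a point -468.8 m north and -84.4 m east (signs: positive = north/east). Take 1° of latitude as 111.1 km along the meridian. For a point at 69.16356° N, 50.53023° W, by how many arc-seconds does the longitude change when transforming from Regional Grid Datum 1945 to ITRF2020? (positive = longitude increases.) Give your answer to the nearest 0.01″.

Δλ = -7.69″

At latitude 69.16356°, cos φ = 0.355701.
1° of longitude at this latitude = 111.1 × cos φ = 39.52 km, so Δλ = -84.4 / 39518.4 = -0.0021357° = -7.689″.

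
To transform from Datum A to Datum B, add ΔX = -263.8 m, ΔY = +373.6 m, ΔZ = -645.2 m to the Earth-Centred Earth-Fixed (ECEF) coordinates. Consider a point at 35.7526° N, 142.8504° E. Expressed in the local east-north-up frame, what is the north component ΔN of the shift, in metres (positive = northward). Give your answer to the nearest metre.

ΔN = -778 m

The local north axis is (−sin φ cos λ, −sin φ sin λ, cos φ), giving ΔN = -122.855 − 131.825 − 523.610 = -778.29 m.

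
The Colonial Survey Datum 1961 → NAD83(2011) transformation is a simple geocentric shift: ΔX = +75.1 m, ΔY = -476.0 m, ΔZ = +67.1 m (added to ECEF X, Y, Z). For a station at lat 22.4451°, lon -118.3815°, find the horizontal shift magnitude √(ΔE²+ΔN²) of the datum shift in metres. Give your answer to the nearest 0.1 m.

The local east axis at (φ, λ) is (−sin λ, cos λ, 0), so ΔE = −sin(-118.3815°)·75.1 + cos(-118.3815°)·(-476.0) = 292.34 m.
The local north axis is (−sin φ cos λ, −sin φ sin λ, cos φ), giving ΔN = 13.629 − 159.892 + 62.017 = -84.25 m.
Horizontal magnitude = √(ΔE² + ΔN²) = √(292.34² + (-84.25)²) = 304.23 m.

304.2 m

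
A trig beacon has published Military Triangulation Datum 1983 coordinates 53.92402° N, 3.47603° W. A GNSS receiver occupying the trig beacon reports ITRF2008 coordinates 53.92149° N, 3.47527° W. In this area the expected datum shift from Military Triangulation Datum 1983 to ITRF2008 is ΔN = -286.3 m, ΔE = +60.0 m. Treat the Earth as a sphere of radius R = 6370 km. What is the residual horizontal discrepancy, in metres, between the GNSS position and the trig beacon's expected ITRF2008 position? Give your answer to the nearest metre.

Observed coordinate differences: Δφ = -0.00253°, Δλ = +0.00076°.
Converting to metres (1° lat = 111177 m, cos φ = 0.588858): observed ΔN = -281.3 m, observed ΔE = 49.8 m.
Subtracting the expected shift leaves a residual of -281.3 − (-286.3) = 5.0 m north and 49.8 − (60.0) = -10.2 m east.
Residual distance = √(5.0² + (-10.2)²) = 11.4 m.

11 m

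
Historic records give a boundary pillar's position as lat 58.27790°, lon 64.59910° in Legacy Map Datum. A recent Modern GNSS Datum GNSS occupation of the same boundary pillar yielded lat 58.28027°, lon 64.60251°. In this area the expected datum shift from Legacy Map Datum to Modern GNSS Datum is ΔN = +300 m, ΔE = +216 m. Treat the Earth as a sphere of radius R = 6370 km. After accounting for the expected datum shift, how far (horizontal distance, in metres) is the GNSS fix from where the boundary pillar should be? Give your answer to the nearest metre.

Observed coordinate differences: Δφ = +0.00237°, Δλ = +0.00341°.
Converting to metres (1° lat = 111177 m, cos φ = 0.525800): observed ΔN = 263.5 m, observed ΔE = 199.3 m.
Subtracting the expected shift leaves a residual of 263.5 − (300) = -36.5 m north and 199.3 − (216) = -16.7 m east.
Residual distance = √((-36.5)² + (-16.7)²) = 40.1 m.

40 m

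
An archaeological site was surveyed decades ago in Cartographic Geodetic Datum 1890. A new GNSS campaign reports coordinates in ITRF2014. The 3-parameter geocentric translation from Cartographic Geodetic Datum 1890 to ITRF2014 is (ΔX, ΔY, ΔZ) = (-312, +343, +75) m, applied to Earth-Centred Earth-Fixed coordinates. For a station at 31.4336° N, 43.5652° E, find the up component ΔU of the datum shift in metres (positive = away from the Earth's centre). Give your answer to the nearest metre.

ΔU = 48 m

The local up (radial) axis is (cos φ cos λ, cos φ sin λ, sin φ), giving ΔU = -192.895 + 201.697 + 39.113 = 47.92 m.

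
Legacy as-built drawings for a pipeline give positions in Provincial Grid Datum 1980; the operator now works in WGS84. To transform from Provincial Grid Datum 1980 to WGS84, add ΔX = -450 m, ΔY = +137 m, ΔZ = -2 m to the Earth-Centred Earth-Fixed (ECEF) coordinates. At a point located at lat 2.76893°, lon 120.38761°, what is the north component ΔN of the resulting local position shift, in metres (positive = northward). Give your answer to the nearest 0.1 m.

ΔN = -18.7 m

The local north axis is (−sin φ cos λ, −sin φ sin λ, cos φ), giving ΔN = -10.996 − 5.709 − 1.998 = -18.70 m.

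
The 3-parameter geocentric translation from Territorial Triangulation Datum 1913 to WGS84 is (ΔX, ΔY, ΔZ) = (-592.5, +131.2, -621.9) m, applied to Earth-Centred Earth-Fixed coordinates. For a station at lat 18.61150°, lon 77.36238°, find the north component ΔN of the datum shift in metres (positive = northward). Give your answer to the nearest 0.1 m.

The local north axis is (−sin φ cos λ, −sin φ sin λ, cos φ), giving ΔN = 41.371 − 40.858 − 589.377 = -588.86 m.

ΔN = -588.9 m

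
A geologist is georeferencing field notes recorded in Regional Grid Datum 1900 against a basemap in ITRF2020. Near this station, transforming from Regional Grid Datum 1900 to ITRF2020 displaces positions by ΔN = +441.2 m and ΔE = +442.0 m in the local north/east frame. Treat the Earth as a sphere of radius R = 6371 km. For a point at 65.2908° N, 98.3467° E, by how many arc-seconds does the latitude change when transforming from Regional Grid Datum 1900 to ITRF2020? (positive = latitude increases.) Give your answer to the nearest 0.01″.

Δφ = 14.28″

On a sphere of radius R, 1 rad of latitude = R, so Δφ = ΔN / R = 441.2 / 6371000 = 6.9251e-05 rad = 14.284″.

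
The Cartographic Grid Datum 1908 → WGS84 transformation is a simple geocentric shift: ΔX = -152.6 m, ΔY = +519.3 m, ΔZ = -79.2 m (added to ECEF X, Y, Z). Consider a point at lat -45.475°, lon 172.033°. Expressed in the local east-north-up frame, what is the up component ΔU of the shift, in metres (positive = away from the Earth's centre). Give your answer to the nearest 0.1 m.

ΔU = 212.9 m

At φ = -45.475°, λ = 172.033°: sin φ = -0.712945, cos φ = 0.701220, sin λ = 0.138603, cos λ = -0.990348.
ΔU = cos φ cos λ·ΔX + cos φ sin λ·ΔY + sin φ·ΔZ = (0.701220)(-0.990348)(-152.6) + (0.701220)(0.138603)(519.3) + (-0.712945)(-79.2) = 212.91 m.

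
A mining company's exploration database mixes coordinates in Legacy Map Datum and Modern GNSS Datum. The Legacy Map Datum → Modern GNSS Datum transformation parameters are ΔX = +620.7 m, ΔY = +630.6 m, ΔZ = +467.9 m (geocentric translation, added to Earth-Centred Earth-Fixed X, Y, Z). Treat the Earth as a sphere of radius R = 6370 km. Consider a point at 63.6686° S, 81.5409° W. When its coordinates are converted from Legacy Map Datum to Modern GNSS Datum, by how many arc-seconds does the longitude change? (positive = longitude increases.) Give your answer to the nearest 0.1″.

sin φ = -0.896243, cos φ = 0.443562, sin λ = -0.989121, cos λ = 0.147103.
East component: ΔE = −sin λ·ΔX + cos λ·ΔY = −(-0.989121)(620.7) + (0.147103)(630.6) = 706.71 m.
1° of latitude spans πR/180 = 111177 m; at latitude φ, 1° of longitude spans that × cos φ = 49314.2 m, so Δλ = 706.71 / 49314.2 × 3600 = 51.591″.

Δλ = 51.6″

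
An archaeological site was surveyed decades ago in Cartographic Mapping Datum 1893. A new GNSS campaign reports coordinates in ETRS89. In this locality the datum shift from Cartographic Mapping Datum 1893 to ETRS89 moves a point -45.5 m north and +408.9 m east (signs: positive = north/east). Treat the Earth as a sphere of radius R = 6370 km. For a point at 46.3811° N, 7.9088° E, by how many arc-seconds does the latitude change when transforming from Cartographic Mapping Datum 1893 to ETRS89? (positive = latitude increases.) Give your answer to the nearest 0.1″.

On a sphere of radius R, 1 rad of latitude = R, so Δφ = ΔN / R = -45.5 / 6370000 = -7.1429e-06 rad = -1.473″.

Δφ = -1.5″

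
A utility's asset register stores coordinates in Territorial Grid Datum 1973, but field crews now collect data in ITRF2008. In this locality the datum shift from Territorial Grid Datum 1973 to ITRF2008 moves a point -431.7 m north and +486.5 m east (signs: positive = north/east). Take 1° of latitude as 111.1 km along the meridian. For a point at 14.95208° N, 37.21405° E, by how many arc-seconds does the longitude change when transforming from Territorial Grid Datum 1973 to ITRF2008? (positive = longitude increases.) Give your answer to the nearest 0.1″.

At latitude 14.95208°, cos φ = 0.966142.
1° of longitude at this latitude = 111.1 × cos φ = 107.34 km, so Δλ = 486.5 / 107338.4 = 0.0045324° = 16.317″.

Δλ = 16.3″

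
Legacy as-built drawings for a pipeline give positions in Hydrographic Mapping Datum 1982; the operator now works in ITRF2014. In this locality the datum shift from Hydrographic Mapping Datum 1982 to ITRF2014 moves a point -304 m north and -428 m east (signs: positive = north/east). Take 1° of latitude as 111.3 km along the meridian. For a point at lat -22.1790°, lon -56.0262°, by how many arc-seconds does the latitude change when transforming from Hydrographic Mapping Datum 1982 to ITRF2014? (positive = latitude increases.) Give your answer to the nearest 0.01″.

Δφ = -9.83″

1° of latitude = 111.3 km, so Δφ = -304.0 / 111300 = -0.0027314° = -9.833″.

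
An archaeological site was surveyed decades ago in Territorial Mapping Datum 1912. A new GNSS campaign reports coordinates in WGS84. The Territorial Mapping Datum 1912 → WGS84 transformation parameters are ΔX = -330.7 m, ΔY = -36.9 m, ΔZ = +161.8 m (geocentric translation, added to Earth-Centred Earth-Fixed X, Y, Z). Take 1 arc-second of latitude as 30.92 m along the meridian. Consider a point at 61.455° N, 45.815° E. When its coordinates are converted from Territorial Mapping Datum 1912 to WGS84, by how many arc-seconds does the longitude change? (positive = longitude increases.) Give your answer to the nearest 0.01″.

Δλ = 14.31″

sin φ = 0.878442, cos φ = 0.477849, sin λ = 0.717093, cos λ = 0.696977.
East component: ΔE = −sin λ·ΔX + cos λ·ΔY = −(0.717093)(-330.7) + (0.696977)(-36.9) = 211.42 m.
1° of latitude spans 3600 × 30.92 = 111312 m; at latitude φ, 1° of longitude spans that × cos φ = 53190.3 m, so Δλ = 211.42 / 53190.3 × 3600 = 14.310″.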